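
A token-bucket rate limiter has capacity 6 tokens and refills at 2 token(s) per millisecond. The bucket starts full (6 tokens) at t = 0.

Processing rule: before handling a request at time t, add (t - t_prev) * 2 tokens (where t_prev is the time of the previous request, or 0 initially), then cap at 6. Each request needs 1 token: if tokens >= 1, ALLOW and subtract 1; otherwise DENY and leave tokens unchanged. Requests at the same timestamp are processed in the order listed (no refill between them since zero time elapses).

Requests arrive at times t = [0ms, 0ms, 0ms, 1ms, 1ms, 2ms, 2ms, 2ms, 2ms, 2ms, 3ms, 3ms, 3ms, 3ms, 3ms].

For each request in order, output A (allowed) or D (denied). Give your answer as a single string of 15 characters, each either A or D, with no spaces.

Simulating step by step:
  req#1 t=0ms: ALLOW
  req#2 t=0ms: ALLOW
  req#3 t=0ms: ALLOW
  req#4 t=1ms: ALLOW
  req#5 t=1ms: ALLOW
  req#6 t=2ms: ALLOW
  req#7 t=2ms: ALLOW
  req#8 t=2ms: ALLOW
  req#9 t=2ms: ALLOW
  req#10 t=2ms: ALLOW
  req#11 t=3ms: ALLOW
  req#12 t=3ms: ALLOW
  req#13 t=3ms: DENY
  req#14 t=3ms: DENY
  req#15 t=3ms: DENY

Answer: AAAAAAAAAAAADDD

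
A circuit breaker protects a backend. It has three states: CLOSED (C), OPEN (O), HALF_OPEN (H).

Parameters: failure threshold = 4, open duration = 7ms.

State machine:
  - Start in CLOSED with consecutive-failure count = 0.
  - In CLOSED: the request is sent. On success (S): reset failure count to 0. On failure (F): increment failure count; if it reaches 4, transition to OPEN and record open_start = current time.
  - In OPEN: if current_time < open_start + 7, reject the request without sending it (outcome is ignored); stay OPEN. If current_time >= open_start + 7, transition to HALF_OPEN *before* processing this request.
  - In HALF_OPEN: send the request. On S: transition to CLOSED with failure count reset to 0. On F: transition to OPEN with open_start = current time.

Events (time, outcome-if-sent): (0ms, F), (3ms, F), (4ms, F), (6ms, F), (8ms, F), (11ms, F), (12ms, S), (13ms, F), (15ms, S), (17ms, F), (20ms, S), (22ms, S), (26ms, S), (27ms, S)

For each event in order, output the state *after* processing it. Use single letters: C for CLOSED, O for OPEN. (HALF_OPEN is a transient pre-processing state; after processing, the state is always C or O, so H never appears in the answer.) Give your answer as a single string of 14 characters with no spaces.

Answer: CCCOOOOOOOCCCC

Derivation:
State after each event:
  event#1 t=0ms outcome=F: state=CLOSED
  event#2 t=3ms outcome=F: state=CLOSED
  event#3 t=4ms outcome=F: state=CLOSED
  event#4 t=6ms outcome=F: state=OPEN
  event#5 t=8ms outcome=F: state=OPEN
  event#6 t=11ms outcome=F: state=OPEN
  event#7 t=12ms outcome=S: state=OPEN
  event#8 t=13ms outcome=F: state=OPEN
  event#9 t=15ms outcome=S: state=OPEN
  event#10 t=17ms outcome=F: state=OPEN
  event#11 t=20ms outcome=S: state=CLOSED
  event#12 t=22ms outcome=S: state=CLOSED
  event#13 t=26ms outcome=S: state=CLOSED
  event#14 t=27ms outcome=S: state=CLOSED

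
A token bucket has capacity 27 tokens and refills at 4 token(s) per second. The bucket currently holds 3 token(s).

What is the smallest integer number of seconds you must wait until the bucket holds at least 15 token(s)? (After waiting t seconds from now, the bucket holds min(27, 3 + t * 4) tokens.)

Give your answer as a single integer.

Answer: 3

Derivation:
Need 3 + t * 4 >= 15, so t >= 12/4.
Smallest integer t = ceil(12/4) = 3.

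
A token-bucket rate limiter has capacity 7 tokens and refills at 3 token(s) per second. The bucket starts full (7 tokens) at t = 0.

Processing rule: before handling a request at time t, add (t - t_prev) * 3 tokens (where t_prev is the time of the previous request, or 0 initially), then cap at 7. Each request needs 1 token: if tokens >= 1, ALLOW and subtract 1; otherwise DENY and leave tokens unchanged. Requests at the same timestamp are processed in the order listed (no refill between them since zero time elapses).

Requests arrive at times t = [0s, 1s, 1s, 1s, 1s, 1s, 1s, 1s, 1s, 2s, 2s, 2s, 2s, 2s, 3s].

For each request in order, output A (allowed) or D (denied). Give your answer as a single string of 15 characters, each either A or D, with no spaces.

Answer: AAAAAAAADAAADDA

Derivation:
Simulating step by step:
  req#1 t=0s: ALLOW
  req#2 t=1s: ALLOW
  req#3 t=1s: ALLOW
  req#4 t=1s: ALLOW
  req#5 t=1s: ALLOW
  req#6 t=1s: ALLOW
  req#7 t=1s: ALLOW
  req#8 t=1s: ALLOW
  req#9 t=1s: DENY
  req#10 t=2s: ALLOW
  req#11 t=2s: ALLOW
  req#12 t=2s: ALLOW
  req#13 t=2s: DENY
  req#14 t=2s: DENY
  req#15 t=3s: ALLOW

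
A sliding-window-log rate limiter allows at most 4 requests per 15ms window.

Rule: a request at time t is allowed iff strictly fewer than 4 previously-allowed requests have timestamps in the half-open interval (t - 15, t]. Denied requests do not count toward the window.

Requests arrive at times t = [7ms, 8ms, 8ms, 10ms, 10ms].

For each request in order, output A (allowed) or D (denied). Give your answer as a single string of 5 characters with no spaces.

Tracking allowed requests in the window:
  req#1 t=7ms: ALLOW
  req#2 t=8ms: ALLOW
  req#3 t=8ms: ALLOW
  req#4 t=10ms: ALLOW
  req#5 t=10ms: DENY

Answer: AAAAD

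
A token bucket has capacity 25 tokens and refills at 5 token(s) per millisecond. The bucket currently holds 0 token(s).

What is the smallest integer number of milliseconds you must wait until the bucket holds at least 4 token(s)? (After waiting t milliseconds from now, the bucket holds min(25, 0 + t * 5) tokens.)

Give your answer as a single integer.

Need 0 + t * 5 >= 4, so t >= 4/5.
Smallest integer t = ceil(4/5) = 1.

Answer: 1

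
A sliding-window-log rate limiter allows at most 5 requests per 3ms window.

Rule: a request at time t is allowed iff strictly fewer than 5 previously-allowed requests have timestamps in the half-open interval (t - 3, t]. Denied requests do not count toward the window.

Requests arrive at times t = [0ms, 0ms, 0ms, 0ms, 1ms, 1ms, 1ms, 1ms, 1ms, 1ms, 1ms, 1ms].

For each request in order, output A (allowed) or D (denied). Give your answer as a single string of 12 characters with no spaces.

Answer: AAAAADDDDDDD

Derivation:
Tracking allowed requests in the window:
  req#1 t=0ms: ALLOW
  req#2 t=0ms: ALLOW
  req#3 t=0ms: ALLOW
  req#4 t=0ms: ALLOW
  req#5 t=1ms: ALLOW
  req#6 t=1ms: DENY
  req#7 t=1ms: DENY
  req#8 t=1ms: DENY
  req#9 t=1ms: DENY
  req#10 t=1ms: DENY
  req#11 t=1ms: DENY
  req#12 t=1ms: DENY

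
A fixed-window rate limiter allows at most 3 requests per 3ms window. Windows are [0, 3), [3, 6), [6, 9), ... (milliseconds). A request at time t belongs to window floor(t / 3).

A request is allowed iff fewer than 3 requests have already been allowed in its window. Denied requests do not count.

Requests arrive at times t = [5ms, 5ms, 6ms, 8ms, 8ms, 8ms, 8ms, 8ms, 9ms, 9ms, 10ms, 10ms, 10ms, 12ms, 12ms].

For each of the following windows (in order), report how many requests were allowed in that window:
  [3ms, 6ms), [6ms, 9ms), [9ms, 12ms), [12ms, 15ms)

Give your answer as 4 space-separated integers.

Processing requests:
  req#1 t=5ms (window 1): ALLOW
  req#2 t=5ms (window 1): ALLOW
  req#3 t=6ms (window 2): ALLOW
  req#4 t=8ms (window 2): ALLOW
  req#5 t=8ms (window 2): ALLOW
  req#6 t=8ms (window 2): DENY
  req#7 t=8ms (window 2): DENY
  req#8 t=8ms (window 2): DENY
  req#9 t=9ms (window 3): ALLOW
  req#10 t=9ms (window 3): ALLOW
  req#11 t=10ms (window 3): ALLOW
  req#12 t=10ms (window 3): DENY
  req#13 t=10ms (window 3): DENY
  req#14 t=12ms (window 4): ALLOW
  req#15 t=12ms (window 4): ALLOW

Allowed counts by window: 2 3 3 2

Answer: 2 3 3 2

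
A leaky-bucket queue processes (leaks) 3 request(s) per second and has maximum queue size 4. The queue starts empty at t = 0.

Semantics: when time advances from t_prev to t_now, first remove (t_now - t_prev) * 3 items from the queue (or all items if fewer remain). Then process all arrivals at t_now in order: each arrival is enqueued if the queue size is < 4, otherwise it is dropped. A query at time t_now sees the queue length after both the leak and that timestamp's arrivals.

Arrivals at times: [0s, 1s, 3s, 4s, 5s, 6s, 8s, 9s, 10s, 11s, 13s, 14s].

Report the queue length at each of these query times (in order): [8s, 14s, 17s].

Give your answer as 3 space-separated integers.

Answer: 1 1 0

Derivation:
Queue lengths at query times:
  query t=8s: backlog = 1
  query t=14s: backlog = 1
  query t=17s: backlog = 0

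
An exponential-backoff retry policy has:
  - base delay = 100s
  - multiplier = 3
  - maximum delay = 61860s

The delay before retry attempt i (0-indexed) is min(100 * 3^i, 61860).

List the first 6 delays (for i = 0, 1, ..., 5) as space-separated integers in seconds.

Computing each delay:
  i=0: min(100*3^0, 61860) = 100
  i=1: min(100*3^1, 61860) = 300
  i=2: min(100*3^2, 61860) = 900
  i=3: min(100*3^3, 61860) = 2700
  i=4: min(100*3^4, 61860) = 8100
  i=5: min(100*3^5, 61860) = 24300

Answer: 100 300 900 2700 8100 24300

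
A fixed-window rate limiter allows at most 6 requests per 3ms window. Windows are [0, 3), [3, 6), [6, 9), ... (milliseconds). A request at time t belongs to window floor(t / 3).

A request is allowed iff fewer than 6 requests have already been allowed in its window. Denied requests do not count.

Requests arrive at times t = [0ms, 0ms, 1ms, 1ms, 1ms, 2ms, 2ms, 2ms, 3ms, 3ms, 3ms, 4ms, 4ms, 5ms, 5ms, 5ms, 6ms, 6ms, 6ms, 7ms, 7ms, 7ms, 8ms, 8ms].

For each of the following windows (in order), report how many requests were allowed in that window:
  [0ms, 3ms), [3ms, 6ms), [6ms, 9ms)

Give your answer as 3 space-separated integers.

Processing requests:
  req#1 t=0ms (window 0): ALLOW
  req#2 t=0ms (window 0): ALLOW
  req#3 t=1ms (window 0): ALLOW
  req#4 t=1ms (window 0): ALLOW
  req#5 t=1ms (window 0): ALLOW
  req#6 t=2ms (window 0): ALLOW
  req#7 t=2ms (window 0): DENY
  req#8 t=2ms (window 0): DENY
  req#9 t=3ms (window 1): ALLOW
  req#10 t=3ms (window 1): ALLOW
  req#11 t=3ms (window 1): ALLOW
  req#12 t=4ms (window 1): ALLOW
  req#13 t=4ms (window 1): ALLOW
  req#14 t=5ms (window 1): ALLOW
  req#15 t=5ms (window 1): DENY
  req#16 t=5ms (window 1): DENY
  req#17 t=6ms (window 2): ALLOW
  req#18 t=6ms (window 2): ALLOW
  req#19 t=6ms (window 2): ALLOW
  req#20 t=7ms (window 2): ALLOW
  req#21 t=7ms (window 2): ALLOW
  req#22 t=7ms (window 2): ALLOW
  req#23 t=8ms (window 2): DENY
  req#24 t=8ms (window 2): DENY

Allowed counts by window: 6 6 6

Answer: 6 6 6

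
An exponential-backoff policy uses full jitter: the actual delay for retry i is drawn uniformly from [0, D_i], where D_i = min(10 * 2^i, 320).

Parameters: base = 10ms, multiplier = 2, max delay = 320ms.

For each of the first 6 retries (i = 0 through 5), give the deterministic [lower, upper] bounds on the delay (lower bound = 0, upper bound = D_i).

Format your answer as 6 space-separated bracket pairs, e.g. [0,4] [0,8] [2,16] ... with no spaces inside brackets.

Answer: [0,10] [0,20] [0,40] [0,80] [0,160] [0,320]

Derivation:
Computing bounds per retry:
  i=0: D_i=min(10*2^0,320)=10, bounds=[0,10]
  i=1: D_i=min(10*2^1,320)=20, bounds=[0,20]
  i=2: D_i=min(10*2^2,320)=40, bounds=[0,40]
  i=3: D_i=min(10*2^3,320)=80, bounds=[0,80]
  i=4: D_i=min(10*2^4,320)=160, bounds=[0,160]
  i=5: D_i=min(10*2^5,320)=320, bounds=[0,320]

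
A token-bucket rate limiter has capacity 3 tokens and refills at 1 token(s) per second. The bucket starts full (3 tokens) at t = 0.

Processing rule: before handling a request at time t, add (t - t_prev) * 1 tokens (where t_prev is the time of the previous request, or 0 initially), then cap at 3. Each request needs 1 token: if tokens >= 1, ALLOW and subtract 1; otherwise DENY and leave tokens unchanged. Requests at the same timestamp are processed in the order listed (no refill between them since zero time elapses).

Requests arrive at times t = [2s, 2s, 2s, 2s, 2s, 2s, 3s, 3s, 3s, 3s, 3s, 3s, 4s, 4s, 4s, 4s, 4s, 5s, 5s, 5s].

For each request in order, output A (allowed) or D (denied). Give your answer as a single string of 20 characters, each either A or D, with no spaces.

Answer: AAADDDADDDDDADDDDADD

Derivation:
Simulating step by step:
  req#1 t=2s: ALLOW
  req#2 t=2s: ALLOW
  req#3 t=2s: ALLOW
  req#4 t=2s: DENY
  req#5 t=2s: DENY
  req#6 t=2s: DENY
  req#7 t=3s: ALLOW
  req#8 t=3s: DENY
  req#9 t=3s: DENY
  req#10 t=3s: DENY
  req#11 t=3s: DENY
  req#12 t=3s: DENY
  req#13 t=4s: ALLOW
  req#14 t=4s: DENY
  req#15 t=4s: DENY
  req#16 t=4s: DENY
  req#17 t=4s: DENY
  req#18 t=5s: ALLOW
  req#19 t=5s: DENY
  req#20 t=5s: DENY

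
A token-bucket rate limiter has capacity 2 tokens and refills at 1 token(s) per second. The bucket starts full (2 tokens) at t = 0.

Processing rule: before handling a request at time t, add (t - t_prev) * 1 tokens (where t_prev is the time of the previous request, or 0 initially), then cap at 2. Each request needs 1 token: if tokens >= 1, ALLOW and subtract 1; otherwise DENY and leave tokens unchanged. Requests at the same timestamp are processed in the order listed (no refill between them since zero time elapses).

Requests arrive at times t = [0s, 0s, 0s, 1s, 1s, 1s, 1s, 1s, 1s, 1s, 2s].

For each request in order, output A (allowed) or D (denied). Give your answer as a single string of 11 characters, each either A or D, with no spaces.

Answer: AADADDDDDDA

Derivation:
Simulating step by step:
  req#1 t=0s: ALLOW
  req#2 t=0s: ALLOW
  req#3 t=0s: DENY
  req#4 t=1s: ALLOW
  req#5 t=1s: DENY
  req#6 t=1s: DENY
  req#7 t=1s: DENY
  req#8 t=1s: DENY
  req#9 t=1s: DENY
  req#10 t=1s: DENY
  req#11 t=2s: ALLOW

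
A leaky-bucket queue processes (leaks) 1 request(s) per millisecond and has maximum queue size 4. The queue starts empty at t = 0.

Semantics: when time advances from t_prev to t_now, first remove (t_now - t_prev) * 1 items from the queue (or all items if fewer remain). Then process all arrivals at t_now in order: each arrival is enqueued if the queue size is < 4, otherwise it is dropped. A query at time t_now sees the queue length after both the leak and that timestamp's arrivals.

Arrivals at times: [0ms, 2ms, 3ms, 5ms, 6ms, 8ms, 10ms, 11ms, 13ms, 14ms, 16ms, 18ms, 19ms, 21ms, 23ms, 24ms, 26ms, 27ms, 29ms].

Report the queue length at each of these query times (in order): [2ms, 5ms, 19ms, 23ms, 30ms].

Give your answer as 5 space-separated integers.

Queue lengths at query times:
  query t=2ms: backlog = 1
  query t=5ms: backlog = 1
  query t=19ms: backlog = 1
  query t=23ms: backlog = 1
  query t=30ms: backlog = 0

Answer: 1 1 1 1 0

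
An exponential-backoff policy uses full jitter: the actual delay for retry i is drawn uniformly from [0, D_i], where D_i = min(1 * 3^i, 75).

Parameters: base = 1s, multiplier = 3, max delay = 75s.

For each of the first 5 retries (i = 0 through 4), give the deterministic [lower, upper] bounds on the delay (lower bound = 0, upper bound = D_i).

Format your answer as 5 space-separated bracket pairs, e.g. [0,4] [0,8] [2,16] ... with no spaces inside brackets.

Answer: [0,1] [0,3] [0,9] [0,27] [0,75]

Derivation:
Computing bounds per retry:
  i=0: D_i=min(1*3^0,75)=1, bounds=[0,1]
  i=1: D_i=min(1*3^1,75)=3, bounds=[0,3]
  i=2: D_i=min(1*3^2,75)=9, bounds=[0,9]
  i=3: D_i=min(1*3^3,75)=27, bounds=[0,27]
  i=4: D_i=min(1*3^4,75)=75, bounds=[0,75]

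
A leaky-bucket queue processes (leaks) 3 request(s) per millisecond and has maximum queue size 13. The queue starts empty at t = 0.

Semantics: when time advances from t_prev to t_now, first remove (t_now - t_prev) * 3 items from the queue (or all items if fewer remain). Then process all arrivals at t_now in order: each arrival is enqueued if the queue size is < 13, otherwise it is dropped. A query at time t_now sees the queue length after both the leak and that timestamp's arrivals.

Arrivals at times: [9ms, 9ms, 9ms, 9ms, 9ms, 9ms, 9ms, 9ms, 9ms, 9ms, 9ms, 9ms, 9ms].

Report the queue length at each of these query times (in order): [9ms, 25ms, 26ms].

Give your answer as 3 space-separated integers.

Answer: 13 0 0

Derivation:
Queue lengths at query times:
  query t=9ms: backlog = 13
  query t=25ms: backlog = 0
  query t=26ms: backlog = 0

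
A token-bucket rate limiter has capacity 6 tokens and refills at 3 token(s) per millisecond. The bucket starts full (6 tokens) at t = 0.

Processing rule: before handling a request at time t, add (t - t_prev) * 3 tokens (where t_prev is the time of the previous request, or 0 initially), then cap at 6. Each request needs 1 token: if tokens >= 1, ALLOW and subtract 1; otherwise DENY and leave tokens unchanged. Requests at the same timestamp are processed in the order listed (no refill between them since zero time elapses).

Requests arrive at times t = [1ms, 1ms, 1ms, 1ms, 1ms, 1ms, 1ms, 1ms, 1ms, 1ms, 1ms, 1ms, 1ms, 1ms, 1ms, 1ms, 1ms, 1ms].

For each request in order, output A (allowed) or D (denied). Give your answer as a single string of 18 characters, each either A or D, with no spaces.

Answer: AAAAAADDDDDDDDDDDD

Derivation:
Simulating step by step:
  req#1 t=1ms: ALLOW
  req#2 t=1ms: ALLOW
  req#3 t=1ms: ALLOW
  req#4 t=1ms: ALLOW
  req#5 t=1ms: ALLOW
  req#6 t=1ms: ALLOW
  req#7 t=1ms: DENY
  req#8 t=1ms: DENY
  req#9 t=1ms: DENY
  req#10 t=1ms: DENY
  req#11 t=1ms: DENY
  req#12 t=1ms: DENY
  req#13 t=1ms: DENY
  req#14 t=1ms: DENY
  req#15 t=1ms: DENY
  req#16 t=1ms: DENY
  req#17 t=1ms: DENY
  req#18 t=1ms: DENY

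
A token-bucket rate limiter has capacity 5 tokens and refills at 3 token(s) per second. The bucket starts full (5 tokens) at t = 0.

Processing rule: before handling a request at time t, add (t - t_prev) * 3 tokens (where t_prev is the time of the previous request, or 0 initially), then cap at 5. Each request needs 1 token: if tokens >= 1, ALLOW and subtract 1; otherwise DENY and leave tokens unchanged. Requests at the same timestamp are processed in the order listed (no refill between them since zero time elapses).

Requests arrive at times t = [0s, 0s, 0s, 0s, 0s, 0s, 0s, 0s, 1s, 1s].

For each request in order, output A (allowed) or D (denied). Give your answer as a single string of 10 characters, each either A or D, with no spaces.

Answer: AAAAADDDAA

Derivation:
Simulating step by step:
  req#1 t=0s: ALLOW
  req#2 t=0s: ALLOW
  req#3 t=0s: ALLOW
  req#4 t=0s: ALLOW
  req#5 t=0s: ALLOW
  req#6 t=0s: DENY
  req#7 t=0s: DENY
  req#8 t=0s: DENY
  req#9 t=1s: ALLOW
  req#10 t=1s: ALLOW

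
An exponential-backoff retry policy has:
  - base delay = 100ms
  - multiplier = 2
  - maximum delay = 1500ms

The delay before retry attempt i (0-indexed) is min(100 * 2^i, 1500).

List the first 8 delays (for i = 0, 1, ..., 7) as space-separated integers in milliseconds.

Answer: 100 200 400 800 1500 1500 1500 1500

Derivation:
Computing each delay:
  i=0: min(100*2^0, 1500) = 100
  i=1: min(100*2^1, 1500) = 200
  i=2: min(100*2^2, 1500) = 400
  i=3: min(100*2^3, 1500) = 800
  i=4: min(100*2^4, 1500) = 1500
  i=5: min(100*2^5, 1500) = 1500
  i=6: min(100*2^6, 1500) = 1500
  i=7: min(100*2^7, 1500) = 1500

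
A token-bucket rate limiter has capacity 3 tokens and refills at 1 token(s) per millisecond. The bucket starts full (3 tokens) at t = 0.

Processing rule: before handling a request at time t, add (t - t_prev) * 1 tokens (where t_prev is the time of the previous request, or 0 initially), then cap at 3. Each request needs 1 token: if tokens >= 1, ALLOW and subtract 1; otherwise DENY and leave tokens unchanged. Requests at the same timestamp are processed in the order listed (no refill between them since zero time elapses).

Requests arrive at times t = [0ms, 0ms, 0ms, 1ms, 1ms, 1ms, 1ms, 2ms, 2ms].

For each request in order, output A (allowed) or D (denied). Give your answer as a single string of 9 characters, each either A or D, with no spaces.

Answer: AAAADDDAD

Derivation:
Simulating step by step:
  req#1 t=0ms: ALLOW
  req#2 t=0ms: ALLOW
  req#3 t=0ms: ALLOW
  req#4 t=1ms: ALLOW
  req#5 t=1ms: DENY
  req#6 t=1ms: DENY
  req#7 t=1ms: DENY
  req#8 t=2ms: ALLOW
  req#9 t=2ms: DENY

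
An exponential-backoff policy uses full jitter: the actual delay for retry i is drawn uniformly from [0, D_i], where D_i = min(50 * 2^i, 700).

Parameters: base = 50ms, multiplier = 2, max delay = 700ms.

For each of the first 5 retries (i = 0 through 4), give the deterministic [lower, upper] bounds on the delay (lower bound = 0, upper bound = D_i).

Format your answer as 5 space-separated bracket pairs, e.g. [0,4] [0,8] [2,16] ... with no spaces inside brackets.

Answer: [0,50] [0,100] [0,200] [0,400] [0,700]

Derivation:
Computing bounds per retry:
  i=0: D_i=min(50*2^0,700)=50, bounds=[0,50]
  i=1: D_i=min(50*2^1,700)=100, bounds=[0,100]
  i=2: D_i=min(50*2^2,700)=200, bounds=[0,200]
  i=3: D_i=min(50*2^3,700)=400, bounds=[0,400]
  i=4: D_i=min(50*2^4,700)=700, bounds=[0,700]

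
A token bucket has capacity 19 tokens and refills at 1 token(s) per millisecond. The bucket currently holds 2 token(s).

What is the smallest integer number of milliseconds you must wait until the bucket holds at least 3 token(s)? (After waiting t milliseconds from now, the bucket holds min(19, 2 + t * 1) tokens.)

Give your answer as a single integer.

Answer: 1

Derivation:
Need 2 + t * 1 >= 3, so t >= 1/1.
Smallest integer t = ceil(1/1) = 1.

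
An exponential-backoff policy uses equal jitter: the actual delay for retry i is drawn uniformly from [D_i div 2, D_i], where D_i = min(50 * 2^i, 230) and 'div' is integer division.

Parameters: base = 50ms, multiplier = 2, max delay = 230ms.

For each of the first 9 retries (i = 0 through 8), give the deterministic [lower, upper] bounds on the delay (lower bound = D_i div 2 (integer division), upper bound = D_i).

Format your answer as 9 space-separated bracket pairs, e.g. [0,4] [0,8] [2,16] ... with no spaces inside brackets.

Answer: [25,50] [50,100] [100,200] [115,230] [115,230] [115,230] [115,230] [115,230] [115,230]

Derivation:
Computing bounds per retry:
  i=0: D_i=min(50*2^0,230)=50, bounds=[25,50]
  i=1: D_i=min(50*2^1,230)=100, bounds=[50,100]
  i=2: D_i=min(50*2^2,230)=200, bounds=[100,200]
  i=3: D_i=min(50*2^3,230)=230, bounds=[115,230]
  i=4: D_i=min(50*2^4,230)=230, bounds=[115,230]
  i=5: D_i=min(50*2^5,230)=230, bounds=[115,230]
  i=6: D_i=min(50*2^6,230)=230, bounds=[115,230]
  i=7: D_i=min(50*2^7,230)=230, bounds=[115,230]
  i=8: D_i=min(50*2^8,230)=230, bounds=[115,230]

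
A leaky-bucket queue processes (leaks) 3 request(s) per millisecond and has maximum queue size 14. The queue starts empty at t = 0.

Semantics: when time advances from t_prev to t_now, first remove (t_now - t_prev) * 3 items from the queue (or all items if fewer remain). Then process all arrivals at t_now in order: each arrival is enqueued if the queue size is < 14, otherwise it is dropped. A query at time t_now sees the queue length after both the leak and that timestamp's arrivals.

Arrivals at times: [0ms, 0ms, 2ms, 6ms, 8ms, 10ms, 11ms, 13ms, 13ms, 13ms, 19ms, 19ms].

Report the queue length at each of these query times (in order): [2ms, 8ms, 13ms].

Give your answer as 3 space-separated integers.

Queue lengths at query times:
  query t=2ms: backlog = 1
  query t=8ms: backlog = 1
  query t=13ms: backlog = 3

Answer: 1 1 3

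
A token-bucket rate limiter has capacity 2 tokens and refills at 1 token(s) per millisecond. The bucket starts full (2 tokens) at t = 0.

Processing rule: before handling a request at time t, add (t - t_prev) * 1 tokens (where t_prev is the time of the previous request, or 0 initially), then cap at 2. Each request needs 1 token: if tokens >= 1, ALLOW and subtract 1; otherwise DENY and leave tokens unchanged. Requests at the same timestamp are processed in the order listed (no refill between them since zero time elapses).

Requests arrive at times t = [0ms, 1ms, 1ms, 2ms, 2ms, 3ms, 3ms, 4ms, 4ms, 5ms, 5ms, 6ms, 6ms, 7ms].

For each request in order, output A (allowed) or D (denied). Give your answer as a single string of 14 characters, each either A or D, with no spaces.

Answer: AAAADADADADADA

Derivation:
Simulating step by step:
  req#1 t=0ms: ALLOW
  req#2 t=1ms: ALLOW
  req#3 t=1ms: ALLOW
  req#4 t=2ms: ALLOW
  req#5 t=2ms: DENY
  req#6 t=3ms: ALLOW
  req#7 t=3ms: DENY
  req#8 t=4ms: ALLOW
  req#9 t=4ms: DENY
  req#10 t=5ms: ALLOW
  req#11 t=5ms: DENY
  req#12 t=6ms: ALLOW
  req#13 t=6ms: DENY
  req#14 t=7ms: ALLOW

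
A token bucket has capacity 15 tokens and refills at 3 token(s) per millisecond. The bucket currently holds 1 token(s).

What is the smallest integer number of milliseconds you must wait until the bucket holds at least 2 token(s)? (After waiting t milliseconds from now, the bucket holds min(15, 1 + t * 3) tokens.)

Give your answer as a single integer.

Need 1 + t * 3 >= 2, so t >= 1/3.
Smallest integer t = ceil(1/3) = 1.

Answer: 1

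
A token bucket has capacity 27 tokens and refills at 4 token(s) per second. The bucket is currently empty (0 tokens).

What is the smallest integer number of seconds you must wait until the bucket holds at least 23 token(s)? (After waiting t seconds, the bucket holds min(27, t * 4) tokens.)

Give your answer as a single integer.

Answer: 6

Derivation:
Need t * 4 >= 23, so t >= 23/4.
Smallest integer t = ceil(23/4) = 6.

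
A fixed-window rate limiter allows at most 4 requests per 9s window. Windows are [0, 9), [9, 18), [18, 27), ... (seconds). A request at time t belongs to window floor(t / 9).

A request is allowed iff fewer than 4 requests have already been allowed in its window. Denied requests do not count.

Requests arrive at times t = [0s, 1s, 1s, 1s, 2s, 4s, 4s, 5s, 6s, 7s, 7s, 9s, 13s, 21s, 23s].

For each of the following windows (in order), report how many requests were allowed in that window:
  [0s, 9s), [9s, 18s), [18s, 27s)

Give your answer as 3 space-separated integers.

Answer: 4 2 2

Derivation:
Processing requests:
  req#1 t=0s (window 0): ALLOW
  req#2 t=1s (window 0): ALLOW
  req#3 t=1s (window 0): ALLOW
  req#4 t=1s (window 0): ALLOW
  req#5 t=2s (window 0): DENY
  req#6 t=4s (window 0): DENY
  req#7 t=4s (window 0): DENY
  req#8 t=5s (window 0): DENY
  req#9 t=6s (window 0): DENY
  req#10 t=7s (window 0): DENY
  req#11 t=7s (window 0): DENY
  req#12 t=9s (window 1): ALLOW
  req#13 t=13s (window 1): ALLOW
  req#14 t=21s (window 2): ALLOW
  req#15 t=23s (window 2): ALLOW

Allowed counts by window: 4 2 2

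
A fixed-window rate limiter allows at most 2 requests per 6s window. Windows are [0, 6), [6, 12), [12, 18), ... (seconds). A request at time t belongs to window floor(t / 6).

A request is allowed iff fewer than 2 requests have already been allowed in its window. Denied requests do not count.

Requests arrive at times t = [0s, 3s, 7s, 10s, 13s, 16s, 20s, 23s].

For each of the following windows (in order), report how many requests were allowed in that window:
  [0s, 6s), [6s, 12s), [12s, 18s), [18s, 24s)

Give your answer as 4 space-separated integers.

Processing requests:
  req#1 t=0s (window 0): ALLOW
  req#2 t=3s (window 0): ALLOW
  req#3 t=7s (window 1): ALLOW
  req#4 t=10s (window 1): ALLOW
  req#5 t=13s (window 2): ALLOW
  req#6 t=16s (window 2): ALLOW
  req#7 t=20s (window 3): ALLOW
  req#8 t=23s (window 3): ALLOW

Allowed counts by window: 2 2 2 2

Answer: 2 2 2 2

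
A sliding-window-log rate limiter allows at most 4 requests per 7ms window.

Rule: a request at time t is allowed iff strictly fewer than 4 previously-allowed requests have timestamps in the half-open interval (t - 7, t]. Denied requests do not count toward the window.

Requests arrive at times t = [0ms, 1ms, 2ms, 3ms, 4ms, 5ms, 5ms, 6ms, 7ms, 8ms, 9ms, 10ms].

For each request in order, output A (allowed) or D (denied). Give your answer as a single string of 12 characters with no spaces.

Tracking allowed requests in the window:
  req#1 t=0ms: ALLOW
  req#2 t=1ms: ALLOW
  req#3 t=2ms: ALLOW
  req#4 t=3ms: ALLOW
  req#5 t=4ms: DENY
  req#6 t=5ms: DENY
  req#7 t=5ms: DENY
  req#8 t=6ms: DENY
  req#9 t=7ms: ALLOW
  req#10 t=8ms: ALLOW
  req#11 t=9ms: ALLOW
  req#12 t=10ms: ALLOW

Answer: AAAADDDDAAAA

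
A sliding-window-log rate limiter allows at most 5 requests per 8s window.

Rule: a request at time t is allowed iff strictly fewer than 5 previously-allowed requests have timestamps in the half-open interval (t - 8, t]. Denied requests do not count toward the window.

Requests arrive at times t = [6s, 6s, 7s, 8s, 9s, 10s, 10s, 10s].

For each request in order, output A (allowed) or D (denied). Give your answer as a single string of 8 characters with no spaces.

Tracking allowed requests in the window:
  req#1 t=6s: ALLOW
  req#2 t=6s: ALLOW
  req#3 t=7s: ALLOW
  req#4 t=8s: ALLOW
  req#5 t=9s: ALLOW
  req#6 t=10s: DENY
  req#7 t=10s: DENY
  req#8 t=10s: DENY

Answer: AAAAADDD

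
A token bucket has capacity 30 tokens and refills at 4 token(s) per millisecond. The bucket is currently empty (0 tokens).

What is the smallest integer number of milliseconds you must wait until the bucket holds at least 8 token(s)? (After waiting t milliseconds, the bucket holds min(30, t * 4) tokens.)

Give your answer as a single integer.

Need t * 4 >= 8, so t >= 8/4.
Smallest integer t = ceil(8/4) = 2.

Answer: 2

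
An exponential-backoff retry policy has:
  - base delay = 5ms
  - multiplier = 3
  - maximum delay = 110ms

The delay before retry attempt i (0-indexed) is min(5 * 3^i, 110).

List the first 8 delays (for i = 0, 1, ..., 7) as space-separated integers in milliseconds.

Computing each delay:
  i=0: min(5*3^0, 110) = 5
  i=1: min(5*3^1, 110) = 15
  i=2: min(5*3^2, 110) = 45
  i=3: min(5*3^3, 110) = 110
  i=4: min(5*3^4, 110) = 110
  i=5: min(5*3^5, 110) = 110
  i=6: min(5*3^6, 110) = 110
  i=7: min(5*3^7, 110) = 110

Answer: 5 15 45 110 110 110 110 110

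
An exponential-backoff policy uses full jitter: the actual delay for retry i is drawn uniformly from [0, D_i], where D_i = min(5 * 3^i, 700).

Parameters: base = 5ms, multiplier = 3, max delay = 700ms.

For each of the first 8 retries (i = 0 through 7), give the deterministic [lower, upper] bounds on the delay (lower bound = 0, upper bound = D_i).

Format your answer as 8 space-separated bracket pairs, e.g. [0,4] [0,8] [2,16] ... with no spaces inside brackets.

Answer: [0,5] [0,15] [0,45] [0,135] [0,405] [0,700] [0,700] [0,700]

Derivation:
Computing bounds per retry:
  i=0: D_i=min(5*3^0,700)=5, bounds=[0,5]
  i=1: D_i=min(5*3^1,700)=15, bounds=[0,15]
  i=2: D_i=min(5*3^2,700)=45, bounds=[0,45]
  i=3: D_i=min(5*3^3,700)=135, bounds=[0,135]
  i=4: D_i=min(5*3^4,700)=405, bounds=[0,405]
  i=5: D_i=min(5*3^5,700)=700, bounds=[0,700]
  i=6: D_i=min(5*3^6,700)=700, bounds=[0,700]
  i=7: D_i=min(5*3^7,700)=700, bounds=[0,700]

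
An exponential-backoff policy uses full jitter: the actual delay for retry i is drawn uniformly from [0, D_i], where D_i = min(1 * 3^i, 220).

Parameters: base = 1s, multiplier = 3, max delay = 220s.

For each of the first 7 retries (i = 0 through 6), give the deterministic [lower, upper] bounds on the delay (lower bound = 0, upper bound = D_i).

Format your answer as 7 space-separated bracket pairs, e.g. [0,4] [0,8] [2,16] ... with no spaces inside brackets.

Answer: [0,1] [0,3] [0,9] [0,27] [0,81] [0,220] [0,220]

Derivation:
Computing bounds per retry:
  i=0: D_i=min(1*3^0,220)=1, bounds=[0,1]
  i=1: D_i=min(1*3^1,220)=3, bounds=[0,3]
  i=2: D_i=min(1*3^2,220)=9, bounds=[0,9]
  i=3: D_i=min(1*3^3,220)=27, bounds=[0,27]
  i=4: D_i=min(1*3^4,220)=81, bounds=[0,81]
  i=5: D_i=min(1*3^5,220)=220, bounds=[0,220]
  i=6: D_i=min(1*3^6,220)=220, bounds=[0,220]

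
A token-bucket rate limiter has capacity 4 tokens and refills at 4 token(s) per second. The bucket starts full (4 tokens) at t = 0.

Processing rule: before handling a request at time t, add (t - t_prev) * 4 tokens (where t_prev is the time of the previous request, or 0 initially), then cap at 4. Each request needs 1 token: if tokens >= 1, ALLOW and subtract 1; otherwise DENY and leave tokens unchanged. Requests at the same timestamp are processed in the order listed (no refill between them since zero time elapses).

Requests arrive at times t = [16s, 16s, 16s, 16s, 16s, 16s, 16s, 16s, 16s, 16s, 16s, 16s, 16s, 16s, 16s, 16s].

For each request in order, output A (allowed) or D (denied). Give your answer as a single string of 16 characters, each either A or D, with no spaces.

Simulating step by step:
  req#1 t=16s: ALLOW
  req#2 t=16s: ALLOW
  req#3 t=16s: ALLOW
  req#4 t=16s: ALLOW
  req#5 t=16s: DENY
  req#6 t=16s: DENY
  req#7 t=16s: DENY
  req#8 t=16s: DENY
  req#9 t=16s: DENY
  req#10 t=16s: DENY
  req#11 t=16s: DENY
  req#12 t=16s: DENY
  req#13 t=16s: DENY
  req#14 t=16s: DENY
  req#15 t=16s: DENY
  req#16 t=16s: DENY

Answer: AAAADDDDDDDDDDDD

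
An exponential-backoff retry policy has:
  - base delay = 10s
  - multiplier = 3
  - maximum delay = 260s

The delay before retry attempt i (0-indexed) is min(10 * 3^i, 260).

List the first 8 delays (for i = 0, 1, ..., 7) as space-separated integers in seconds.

Computing each delay:
  i=0: min(10*3^0, 260) = 10
  i=1: min(10*3^1, 260) = 30
  i=2: min(10*3^2, 260) = 90
  i=3: min(10*3^3, 260) = 260
  i=4: min(10*3^4, 260) = 260
  i=5: min(10*3^5, 260) = 260
  i=6: min(10*3^6, 260) = 260
  i=7: min(10*3^7, 260) = 260

Answer: 10 30 90 260 260 260 260 260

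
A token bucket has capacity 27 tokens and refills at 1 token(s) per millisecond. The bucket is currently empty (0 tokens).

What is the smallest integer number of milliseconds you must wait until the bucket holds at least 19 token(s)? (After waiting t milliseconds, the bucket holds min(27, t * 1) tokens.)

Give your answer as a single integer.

Need t * 1 >= 19, so t >= 19/1.
Smallest integer t = ceil(19/1) = 19.

Answer: 19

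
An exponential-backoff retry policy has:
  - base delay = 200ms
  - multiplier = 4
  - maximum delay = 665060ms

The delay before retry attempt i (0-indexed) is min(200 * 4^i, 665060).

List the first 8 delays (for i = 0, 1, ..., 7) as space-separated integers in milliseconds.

Answer: 200 800 3200 12800 51200 204800 665060 665060

Derivation:
Computing each delay:
  i=0: min(200*4^0, 665060) = 200
  i=1: min(200*4^1, 665060) = 800
  i=2: min(200*4^2, 665060) = 3200
  i=3: min(200*4^3, 665060) = 12800
  i=4: min(200*4^4, 665060) = 51200
  i=5: min(200*4^5, 665060) = 204800
  i=6: min(200*4^6, 665060) = 665060
  i=7: min(200*4^7, 665060) = 665060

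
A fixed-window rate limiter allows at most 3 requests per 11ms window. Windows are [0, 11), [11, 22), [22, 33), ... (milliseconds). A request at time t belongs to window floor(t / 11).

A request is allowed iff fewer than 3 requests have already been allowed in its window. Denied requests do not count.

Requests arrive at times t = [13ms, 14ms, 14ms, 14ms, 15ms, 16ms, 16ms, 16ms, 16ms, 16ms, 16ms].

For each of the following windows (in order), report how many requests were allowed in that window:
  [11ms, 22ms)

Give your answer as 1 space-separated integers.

Answer: 3

Derivation:
Processing requests:
  req#1 t=13ms (window 1): ALLOW
  req#2 t=14ms (window 1): ALLOW
  req#3 t=14ms (window 1): ALLOW
  req#4 t=14ms (window 1): DENY
  req#5 t=15ms (window 1): DENY
  req#6 t=16ms (window 1): DENY
  req#7 t=16ms (window 1): DENY
  req#8 t=16ms (window 1): DENY
  req#9 t=16ms (window 1): DENY
  req#10 t=16ms (window 1): DENY
  req#11 t=16ms (window 1): DENY

Allowed counts by window: 3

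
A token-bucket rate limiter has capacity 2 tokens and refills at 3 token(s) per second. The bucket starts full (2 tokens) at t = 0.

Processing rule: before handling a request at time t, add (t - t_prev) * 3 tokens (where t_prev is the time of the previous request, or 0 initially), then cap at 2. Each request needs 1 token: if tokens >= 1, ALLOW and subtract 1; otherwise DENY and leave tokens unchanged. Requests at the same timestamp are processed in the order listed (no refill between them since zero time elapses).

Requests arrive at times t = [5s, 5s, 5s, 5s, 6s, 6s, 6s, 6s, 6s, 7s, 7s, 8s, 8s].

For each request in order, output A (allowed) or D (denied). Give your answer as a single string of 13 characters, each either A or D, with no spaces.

Simulating step by step:
  req#1 t=5s: ALLOW
  req#2 t=5s: ALLOW
  req#3 t=5s: DENY
  req#4 t=5s: DENY
  req#5 t=6s: ALLOW
  req#6 t=6s: ALLOW
  req#7 t=6s: DENY
  req#8 t=6s: DENY
  req#9 t=6s: DENY
  req#10 t=7s: ALLOW
  req#11 t=7s: ALLOW
  req#12 t=8s: ALLOW
  req#13 t=8s: ALLOW

Answer: AADDAADDDAAAA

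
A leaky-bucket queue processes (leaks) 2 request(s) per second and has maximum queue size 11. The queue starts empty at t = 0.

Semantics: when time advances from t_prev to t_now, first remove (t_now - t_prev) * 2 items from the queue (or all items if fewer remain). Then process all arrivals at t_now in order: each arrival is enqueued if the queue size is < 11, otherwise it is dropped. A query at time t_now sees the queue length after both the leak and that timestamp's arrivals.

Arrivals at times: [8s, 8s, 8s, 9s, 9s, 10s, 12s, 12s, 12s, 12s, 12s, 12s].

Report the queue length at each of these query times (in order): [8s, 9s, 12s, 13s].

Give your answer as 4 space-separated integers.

Answer: 3 3 6 4

Derivation:
Queue lengths at query times:
  query t=8s: backlog = 3
  query t=9s: backlog = 3
  query t=12s: backlog = 6
  query t=13s: backlog = 4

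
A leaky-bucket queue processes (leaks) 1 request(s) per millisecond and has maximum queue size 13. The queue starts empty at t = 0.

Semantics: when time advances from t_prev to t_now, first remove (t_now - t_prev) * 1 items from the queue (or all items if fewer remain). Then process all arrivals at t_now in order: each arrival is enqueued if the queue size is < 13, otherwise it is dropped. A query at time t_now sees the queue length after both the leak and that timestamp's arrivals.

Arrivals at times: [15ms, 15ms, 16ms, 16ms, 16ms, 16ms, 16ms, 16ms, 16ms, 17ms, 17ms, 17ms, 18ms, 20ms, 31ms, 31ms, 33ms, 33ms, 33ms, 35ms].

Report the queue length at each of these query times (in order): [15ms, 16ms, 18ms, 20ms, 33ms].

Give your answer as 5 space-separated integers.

Answer: 2 8 10 9 3

Derivation:
Queue lengths at query times:
  query t=15ms: backlog = 2
  query t=16ms: backlog = 8
  query t=18ms: backlog = 10
  query t=20ms: backlog = 9
  query t=33ms: backlog = 3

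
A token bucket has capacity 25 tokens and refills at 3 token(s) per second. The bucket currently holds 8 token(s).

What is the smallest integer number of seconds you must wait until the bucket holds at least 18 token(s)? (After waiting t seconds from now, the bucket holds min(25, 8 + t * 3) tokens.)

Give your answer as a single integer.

Answer: 4

Derivation:
Need 8 + t * 3 >= 18, so t >= 10/3.
Smallest integer t = ceil(10/3) = 4.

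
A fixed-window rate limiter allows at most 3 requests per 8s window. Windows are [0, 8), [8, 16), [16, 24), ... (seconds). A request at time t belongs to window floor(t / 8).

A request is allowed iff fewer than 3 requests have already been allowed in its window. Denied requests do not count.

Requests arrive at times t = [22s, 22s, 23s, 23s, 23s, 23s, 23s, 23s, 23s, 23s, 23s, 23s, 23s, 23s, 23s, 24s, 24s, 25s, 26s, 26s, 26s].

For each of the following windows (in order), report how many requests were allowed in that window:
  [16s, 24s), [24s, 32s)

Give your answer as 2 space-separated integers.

Processing requests:
  req#1 t=22s (window 2): ALLOW
  req#2 t=22s (window 2): ALLOW
  req#3 t=23s (window 2): ALLOW
  req#4 t=23s (window 2): DENY
  req#5 t=23s (window 2): DENY
  req#6 t=23s (window 2): DENY
  req#7 t=23s (window 2): DENY
  req#8 t=23s (window 2): DENY
  req#9 t=23s (window 2): DENY
  req#10 t=23s (window 2): DENY
  req#11 t=23s (window 2): DENY
  req#12 t=23s (window 2): DENY
  req#13 t=23s (window 2): DENY
  req#14 t=23s (window 2): DENY
  req#15 t=23s (window 2): DENY
  req#16 t=24s (window 3): ALLOW
  req#17 t=24s (window 3): ALLOW
  req#18 t=25s (window 3): ALLOW
  req#19 t=26s (window 3): DENY
  req#20 t=26s (window 3): DENY
  req#21 t=26s (window 3): DENY

Allowed counts by window: 3 3

Answer: 3 3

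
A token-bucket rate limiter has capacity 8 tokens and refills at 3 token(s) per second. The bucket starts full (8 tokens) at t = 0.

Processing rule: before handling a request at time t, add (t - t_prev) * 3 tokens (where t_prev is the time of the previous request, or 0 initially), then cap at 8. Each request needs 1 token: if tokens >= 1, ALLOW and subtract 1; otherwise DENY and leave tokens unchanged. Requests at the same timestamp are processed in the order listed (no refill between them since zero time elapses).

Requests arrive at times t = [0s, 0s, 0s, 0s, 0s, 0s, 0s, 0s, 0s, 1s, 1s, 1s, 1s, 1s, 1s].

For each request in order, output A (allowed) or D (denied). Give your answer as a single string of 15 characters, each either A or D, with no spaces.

Simulating step by step:
  req#1 t=0s: ALLOW
  req#2 t=0s: ALLOW
  req#3 t=0s: ALLOW
  req#4 t=0s: ALLOW
  req#5 t=0s: ALLOW
  req#6 t=0s: ALLOW
  req#7 t=0s: ALLOW
  req#8 t=0s: ALLOW
  req#9 t=0s: DENY
  req#10 t=1s: ALLOW
  req#11 t=1s: ALLOW
  req#12 t=1s: ALLOW
  req#13 t=1s: DENY
  req#14 t=1s: DENY
  req#15 t=1s: DENY

Answer: AAAAAAAADAAADDD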